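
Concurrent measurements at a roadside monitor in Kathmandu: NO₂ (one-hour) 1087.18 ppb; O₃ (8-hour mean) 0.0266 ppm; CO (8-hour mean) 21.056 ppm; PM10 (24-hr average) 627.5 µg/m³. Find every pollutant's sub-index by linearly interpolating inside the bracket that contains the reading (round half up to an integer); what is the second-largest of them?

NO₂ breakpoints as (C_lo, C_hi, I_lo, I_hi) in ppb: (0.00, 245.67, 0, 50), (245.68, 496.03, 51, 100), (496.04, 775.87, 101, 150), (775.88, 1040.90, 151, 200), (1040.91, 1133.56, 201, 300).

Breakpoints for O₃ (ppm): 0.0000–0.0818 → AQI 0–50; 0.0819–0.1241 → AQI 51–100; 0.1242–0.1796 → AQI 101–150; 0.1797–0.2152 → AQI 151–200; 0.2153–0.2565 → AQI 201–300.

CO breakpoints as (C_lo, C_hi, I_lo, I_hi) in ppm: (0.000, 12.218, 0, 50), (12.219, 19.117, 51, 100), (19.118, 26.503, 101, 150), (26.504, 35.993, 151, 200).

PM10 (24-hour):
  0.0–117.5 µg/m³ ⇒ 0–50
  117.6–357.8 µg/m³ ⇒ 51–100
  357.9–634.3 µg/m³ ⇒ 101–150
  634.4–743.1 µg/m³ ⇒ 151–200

149

NO₂: row 1040.91–1133.56 (AQI 201–300). (300−201)·(1087.18−1040.91)/(1133.56−1040.91) + 201 = 99·46.27/92.65 + 201 ≈ 250.44 → 250.
O₃ 0.0266: bracket 0.0000–0.0818 → index 0–50; slope 50/0.0818, offset 0.0266.
AQI = 0 + 50/0.0818·0.0266 ≈ 16.26 ⇒ 16.
CO: 21.056 lies in 19.118–26.503, so I_lo=101, I_hi=150, C_lo=19.118, C_hi=26.503.
(150−101)/(26.503−19.118) × (21.056−19.118) + 101 = 49/7.385 × 1.938 + 101 ≈ 113.86 → 114.
PM10: 627.5 ∈ [357.9, 634.3] ↔ index [101, 150].
101 + (627.5−357.9)·(150−101)/(634.3−357.9) = 101 + 269.6·49/276.4 ≈ 148.79, so AQI = 149.
Sub-indices: NO₂→250, O₃→16, CO→114, PM10→149. Ranked high→low: 250, 149, 114, 16. Second-highest sub-index = 149.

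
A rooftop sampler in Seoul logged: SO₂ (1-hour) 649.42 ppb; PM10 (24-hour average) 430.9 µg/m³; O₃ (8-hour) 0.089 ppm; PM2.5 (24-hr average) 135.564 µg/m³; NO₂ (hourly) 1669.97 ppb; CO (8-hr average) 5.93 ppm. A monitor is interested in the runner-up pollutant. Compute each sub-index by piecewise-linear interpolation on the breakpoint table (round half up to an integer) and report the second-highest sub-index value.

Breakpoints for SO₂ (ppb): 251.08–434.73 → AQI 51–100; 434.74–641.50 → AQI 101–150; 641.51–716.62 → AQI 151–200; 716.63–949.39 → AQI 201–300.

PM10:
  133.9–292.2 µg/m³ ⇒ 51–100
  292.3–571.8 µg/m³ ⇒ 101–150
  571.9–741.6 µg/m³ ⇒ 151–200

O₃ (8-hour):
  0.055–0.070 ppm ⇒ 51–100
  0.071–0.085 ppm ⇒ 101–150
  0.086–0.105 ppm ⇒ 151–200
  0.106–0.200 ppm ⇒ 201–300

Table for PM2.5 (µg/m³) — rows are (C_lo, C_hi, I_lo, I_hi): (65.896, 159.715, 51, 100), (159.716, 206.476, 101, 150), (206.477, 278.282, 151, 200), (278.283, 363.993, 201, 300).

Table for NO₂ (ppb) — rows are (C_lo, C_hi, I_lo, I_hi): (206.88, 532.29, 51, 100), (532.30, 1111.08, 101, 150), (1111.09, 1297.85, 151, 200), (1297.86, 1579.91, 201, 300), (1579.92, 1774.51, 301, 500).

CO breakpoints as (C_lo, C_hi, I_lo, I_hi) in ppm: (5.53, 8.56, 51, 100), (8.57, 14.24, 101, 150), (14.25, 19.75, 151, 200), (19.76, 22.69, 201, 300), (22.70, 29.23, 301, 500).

SO₂ 649.42: bracket 641.51–716.62 → index 151–200; slope 49/75.11, offset 7.91.
AQI = 151 + 49/75.11·7.91 ≈ 156.16 ⇒ 156.
PM10: 430.9 ∈ [292.3, 571.8] ↔ index [101, 150].
101 + (430.9−292.3)·(150−101)/(571.8−292.3) = 101 + 138.6·49/279.5 ≈ 125.30, so AQI = 125.
O₃ 0.089: bracket 0.086–0.105 → index 151–200; slope 49/0.019, offset 0.003.
AQI = 151 + 49/0.019·0.003 ≈ 158.74 ⇒ 159.
PM2.5: row 65.896–159.715 (AQI 51–100). (100−51)·(135.564−65.896)/(159.715−65.896) + 51 = 49·69.668/93.819 + 51 ≈ 87.39 → 87.
NO₂ 1669.97: bracket 1579.92–1774.51 → index 301–500; slope 199/194.59, offset 90.05.
AQI = 301 + 199/194.59·90.05 ≈ 393.09 ⇒ 393.
CO 5.93: bracket 5.53–8.56 → index 51–100; slope 49/3.03, offset 0.40.
AQI = 51 + 49/3.03·0.40 ≈ 57.47 ⇒ 57.
Sub-indices: SO₂→156, PM10→125, O₃→159, PM2.5→87, NO₂→393, CO→57. Ranked high→low: 393, 159, 156, 125, 87, 57. Second-highest sub-index = 159.

159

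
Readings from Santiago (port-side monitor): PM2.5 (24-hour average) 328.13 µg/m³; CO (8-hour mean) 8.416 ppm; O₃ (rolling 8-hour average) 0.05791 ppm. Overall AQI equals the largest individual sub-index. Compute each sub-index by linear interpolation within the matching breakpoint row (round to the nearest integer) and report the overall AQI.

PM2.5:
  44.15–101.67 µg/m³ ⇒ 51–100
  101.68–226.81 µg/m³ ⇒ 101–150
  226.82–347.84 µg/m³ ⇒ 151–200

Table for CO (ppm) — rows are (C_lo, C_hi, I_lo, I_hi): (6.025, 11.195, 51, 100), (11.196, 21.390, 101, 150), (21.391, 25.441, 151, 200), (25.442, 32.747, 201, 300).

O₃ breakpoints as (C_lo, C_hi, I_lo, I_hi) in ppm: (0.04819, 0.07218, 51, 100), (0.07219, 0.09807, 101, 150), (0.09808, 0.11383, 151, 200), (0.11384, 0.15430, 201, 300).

PM2.5: 328.13 lies in 226.82–347.84, so I_lo=151, I_hi=200, C_lo=226.82, C_hi=347.84.
(200−151)/(347.84−226.82) × (328.13−226.82) + 151 = 49/121.02 × 101.31 + 151 ≈ 192.02 → 192.
CO: 8.416 lies in 6.025–11.195, so I_lo=51, I_hi=100, C_lo=6.025, C_hi=11.195.
(100−51)/(11.195−6.025) × (8.416−6.025) + 51 = 49/5.170 × 2.391 + 51 ≈ 73.66 → 74.
O₃: 0.05791 ∈ [0.04819, 0.07218] ↔ index [51, 100].
51 + (0.05791−0.04819)·(100−51)/(0.07218−0.04819) = 51 + 0.00972·49/0.02399 ≈ 70.85, so AQI = 71.
Sub-indices: PM2.5→192, CO→74, O₃→71. Overall AQI = max = 192; dominant pollutant is PM2.5.

192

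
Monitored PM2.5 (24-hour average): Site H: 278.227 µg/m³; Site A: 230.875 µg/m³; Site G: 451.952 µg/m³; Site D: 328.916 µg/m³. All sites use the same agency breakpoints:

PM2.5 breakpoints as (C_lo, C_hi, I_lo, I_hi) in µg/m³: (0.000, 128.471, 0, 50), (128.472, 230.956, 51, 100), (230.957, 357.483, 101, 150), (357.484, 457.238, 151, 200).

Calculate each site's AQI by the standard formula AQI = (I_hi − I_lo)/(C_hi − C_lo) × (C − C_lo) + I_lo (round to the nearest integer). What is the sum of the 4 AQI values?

555

Site H: 278.227 lies in 230.957–357.483, so I_lo=101, I_hi=150, C_lo=230.957, C_hi=357.483.
(150−101)/(357.483−230.957) × (278.227−230.957) + 101 = 49/126.526 × 47.270 + 101 ≈ 119.31 → 119.
Site A 230.875: bracket 128.472–230.956 → index 51–100; slope 49/102.484, offset 102.403.
AQI = 51 + 49/102.484·102.403 ≈ 99.96 ⇒ 100.
Site G: 451.952 ∈ [357.484, 457.238] ↔ index [151, 200].
151 + (451.952−357.484)·(200−151)/(457.238−357.484) = 151 + 94.468·49/99.754 ≈ 197.40, so AQI = 197.
Site D: 328.916 ∈ [230.957, 357.483] ↔ index [101, 150].
101 + (328.916−230.957)·(150−101)/(357.483−230.957) = 101 + 97.959·49/126.526 ≈ 138.94, so AQI = 139.
AQIs: Site H=119, Site A=100, Site G=197, Site D=139. Sum = 119 + 100 + 197 + 139 = 555.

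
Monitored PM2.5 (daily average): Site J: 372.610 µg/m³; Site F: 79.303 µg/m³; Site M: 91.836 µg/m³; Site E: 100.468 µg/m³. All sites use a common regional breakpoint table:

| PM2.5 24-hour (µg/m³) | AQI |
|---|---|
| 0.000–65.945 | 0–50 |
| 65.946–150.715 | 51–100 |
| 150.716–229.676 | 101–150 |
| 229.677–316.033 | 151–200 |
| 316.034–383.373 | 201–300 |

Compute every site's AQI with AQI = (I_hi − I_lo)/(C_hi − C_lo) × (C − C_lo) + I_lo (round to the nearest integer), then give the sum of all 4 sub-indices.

Site J: 372.610 lies in 316.034–383.373, so I_lo=201, I_hi=300, C_lo=316.034, C_hi=383.373.
(300−201)/(383.373−316.034) × (372.610−316.034) + 201 = 99/67.339 × 56.576 + 201 ≈ 284.18 → 284.
Site F 79.303: bracket 65.946–150.715 → index 51–100; slope 49/84.769, offset 13.357.
AQI = 51 + 49/84.769·13.357 ≈ 58.72 ⇒ 59.
Site M: row 65.946–150.715 (AQI 51–100). (100−51)·(91.836−65.946)/(150.715−65.946) + 51 = 49·25.890/84.769 + 51 ≈ 65.97 → 66.
Site E: 100.468 ∈ [65.946, 150.715] ↔ index [51, 100].
51 + (100.468−65.946)·(100−51)/(150.715−65.946) = 51 + 34.522·49/84.769 ≈ 70.96, so AQI = 71.
AQIs: Site J=284, Site F=59, Site M=66, Site E=71. Sum = 284 + 59 + 66 + 71 = 480.

480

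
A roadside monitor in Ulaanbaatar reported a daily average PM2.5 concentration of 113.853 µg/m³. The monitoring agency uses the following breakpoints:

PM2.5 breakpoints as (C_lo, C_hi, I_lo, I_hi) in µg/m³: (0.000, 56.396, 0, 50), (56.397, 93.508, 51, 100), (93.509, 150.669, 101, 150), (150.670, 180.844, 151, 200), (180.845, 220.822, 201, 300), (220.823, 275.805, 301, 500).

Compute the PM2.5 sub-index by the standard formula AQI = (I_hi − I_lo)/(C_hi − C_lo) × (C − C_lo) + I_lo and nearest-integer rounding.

118

PM2.5: 113.853 lies in 93.509–150.669, so I_lo=101, I_hi=150, C_lo=93.509, C_hi=150.669.
(150−101)/(150.669−93.509) × (113.853−93.509) + 101 = 49/57.160 × 20.344 + 101 ≈ 118.44 → 118.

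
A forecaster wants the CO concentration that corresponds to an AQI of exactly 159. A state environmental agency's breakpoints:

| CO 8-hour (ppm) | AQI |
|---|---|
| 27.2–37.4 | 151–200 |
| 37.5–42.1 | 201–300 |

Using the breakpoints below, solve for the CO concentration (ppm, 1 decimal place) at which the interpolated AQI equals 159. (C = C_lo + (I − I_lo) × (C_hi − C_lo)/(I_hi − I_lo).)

28.9

AQI 159 lies in the 151–200 band, which corresponds to 27.2–37.4 ppm.
C = 27.2 + (159−151)×(37.4−27.2)/(200−151) = 27.2 + 8×10.2/49 ≈ 28.865 ppm → 28.9 ppm to 1 dp.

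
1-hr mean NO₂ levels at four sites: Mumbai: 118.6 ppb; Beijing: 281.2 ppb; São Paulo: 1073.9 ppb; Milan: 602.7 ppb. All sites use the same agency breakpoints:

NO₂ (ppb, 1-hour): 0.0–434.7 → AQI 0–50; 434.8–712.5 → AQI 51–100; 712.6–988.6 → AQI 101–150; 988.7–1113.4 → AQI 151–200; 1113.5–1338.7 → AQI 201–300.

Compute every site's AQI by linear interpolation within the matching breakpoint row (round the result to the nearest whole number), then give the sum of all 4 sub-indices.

311

Mumbai: row 0.0–434.7 (AQI 0–50). (50−0)·(118.6−0.0)/(434.7−0.0) + 0 = 50·118.6/434.7 + 0 ≈ 13.64 → 14.
Beijing: 281.2 ∈ [0.0, 434.7] ↔ index [0, 50].
0 + (281.2−0.0)·(50−0)/(434.7−0.0) = 0 + 281.2·50/434.7 ≈ 32.34, so AQI = 32.
São Paulo: 1073.9 lies in 988.7–1113.4, so I_lo=151, I_hi=200, C_lo=988.7, C_hi=1113.4.
(200−151)/(1113.4−988.7) × (1073.9−988.7) + 151 = 49/124.7 × 85.2 + 151 ≈ 184.48 → 184.
Milan: 602.7 lies in 434.8–712.5, so I_lo=51, I_hi=100, C_lo=434.8, C_hi=712.5.
(100−51)/(712.5−434.8) × (602.7−434.8) + 51 = 49/277.7 × 167.9 + 51 ≈ 80.63 → 81.
AQIs: Mumbai=14, Beijing=32, São Paulo=184, Milan=81. Sum = 14 + 32 + 184 + 81 = 311.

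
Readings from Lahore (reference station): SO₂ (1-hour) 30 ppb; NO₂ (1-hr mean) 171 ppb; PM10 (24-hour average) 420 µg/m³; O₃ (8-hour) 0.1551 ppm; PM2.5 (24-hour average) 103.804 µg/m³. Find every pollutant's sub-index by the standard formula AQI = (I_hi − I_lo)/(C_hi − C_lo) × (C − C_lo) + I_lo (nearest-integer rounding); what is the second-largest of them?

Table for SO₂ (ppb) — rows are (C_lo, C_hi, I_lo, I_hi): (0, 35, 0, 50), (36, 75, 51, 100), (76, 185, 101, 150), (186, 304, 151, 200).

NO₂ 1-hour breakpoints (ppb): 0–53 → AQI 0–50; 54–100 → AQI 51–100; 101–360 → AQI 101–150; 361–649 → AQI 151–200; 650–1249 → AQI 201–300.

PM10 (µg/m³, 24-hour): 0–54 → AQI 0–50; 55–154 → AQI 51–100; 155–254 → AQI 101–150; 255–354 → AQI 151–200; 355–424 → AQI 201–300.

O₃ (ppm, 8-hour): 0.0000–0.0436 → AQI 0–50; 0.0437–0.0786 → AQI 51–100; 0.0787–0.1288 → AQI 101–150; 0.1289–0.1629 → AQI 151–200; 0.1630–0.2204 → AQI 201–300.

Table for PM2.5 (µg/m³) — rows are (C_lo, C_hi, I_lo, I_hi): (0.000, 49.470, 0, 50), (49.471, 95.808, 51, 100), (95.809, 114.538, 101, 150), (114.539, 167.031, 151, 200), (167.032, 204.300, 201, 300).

189

SO₂ 30: bracket 0–35 → index 0–50; slope 50/35, offset 30.
AQI = 0 + 50/35·30 ≈ 42.86 ⇒ 43.
NO₂ 171: bracket 101–360 → index 101–150; slope 49/259, offset 70.
AQI = 101 + 49/259·70 ≈ 114.24 ⇒ 114.
PM10: 420 lies in 355–424, so I_lo=201, I_hi=300, C_lo=355, C_hi=424.
(300−201)/(424−355) × (420−355) + 201 = 99/69 × 65 + 201 ≈ 294.26 → 294.
O₃: 0.1551 lies in 0.1289–0.1629, so I_lo=151, I_hi=200, C_lo=0.1289, C_hi=0.1629.
(200−151)/(0.1629−0.1289) × (0.1551−0.1289) + 151 = 49/0.0340 × 0.0262 + 151 ≈ 188.76 → 189.
PM2.5: 103.804 ∈ [95.809, 114.538] ↔ index [101, 150].
101 + (103.804−95.809)·(150−101)/(114.538−95.809) = 101 + 7.995·49/18.729 ≈ 121.92, so AQI = 122.
Sub-indices: SO₂→43, NO₂→114, PM10→294, O₃→189, PM2.5→122. Ranked high→low: 294, 189, 122, 114, 43. Second-highest sub-index = 189.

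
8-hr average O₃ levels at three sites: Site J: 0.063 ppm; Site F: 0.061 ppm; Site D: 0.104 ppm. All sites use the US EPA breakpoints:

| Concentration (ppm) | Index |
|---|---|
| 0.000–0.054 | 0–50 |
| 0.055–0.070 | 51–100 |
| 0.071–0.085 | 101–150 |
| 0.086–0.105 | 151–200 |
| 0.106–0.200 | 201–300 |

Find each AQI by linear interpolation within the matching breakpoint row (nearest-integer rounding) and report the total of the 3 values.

Site J: 0.063 lies in 0.055–0.070, so I_lo=51, I_hi=100, C_lo=0.055, C_hi=0.070.
(100−51)/(0.070−0.055) × (0.063−0.055) + 51 = 49/0.015 × 0.008 + 51 ≈ 77.13 → 77.
Site F 0.061: bracket 0.055–0.070 → index 51–100; slope 49/0.015, offset 0.006.
AQI = 51 + 49/0.015·0.006 ≈ 70.60 ⇒ 71.
Site D: 0.104 ∈ [0.086, 0.105] ↔ index [151, 200].
151 + (0.104−0.086)·(200−151)/(0.105−0.086) = 151 + 0.018·49/0.019 ≈ 197.42, so AQI = 197.
AQIs: Site J=77, Site F=71, Site D=197. Sum = 77 + 71 + 197 = 345.

345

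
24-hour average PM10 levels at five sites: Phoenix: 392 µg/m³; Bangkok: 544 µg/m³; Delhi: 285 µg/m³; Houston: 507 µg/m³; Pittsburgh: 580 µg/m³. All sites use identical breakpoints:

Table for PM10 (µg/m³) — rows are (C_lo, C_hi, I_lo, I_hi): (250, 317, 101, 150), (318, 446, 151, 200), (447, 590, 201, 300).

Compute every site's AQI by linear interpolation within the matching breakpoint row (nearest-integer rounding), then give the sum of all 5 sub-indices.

1110

Phoenix: 392 lies in 318–446, so I_lo=151, I_hi=200, C_lo=318, C_hi=446.
(200−151)/(446−318) × (392−318) + 151 = 49/128 × 74 + 151 ≈ 179.33 → 179.
Bangkok 544: bracket 447–590 → index 201–300; slope 99/143, offset 97.
AQI = 201 + 99/143·97 ≈ 268.15 ⇒ 268.
Delhi 285: bracket 250–317 → index 101–150; slope 49/67, offset 35.
AQI = 101 + 49/67·35 ≈ 126.60 ⇒ 127.
Houston: 507 ∈ [447, 590] ↔ index [201, 300].
201 + (507−447)·(300−201)/(590−447) = 201 + 60·99/143 ≈ 242.54, so AQI = 243.
Pittsburgh: row 447–590 (AQI 201–300). (300−201)·(580−447)/(590−447) + 201 = 99·133/143 + 201 ≈ 293.08 → 293.
AQIs: Phoenix=179, Bangkok=268, Delhi=127, Houston=243, Pittsburgh=293. Sum = 179 + 268 + 127 + 243 + 293 = 1110.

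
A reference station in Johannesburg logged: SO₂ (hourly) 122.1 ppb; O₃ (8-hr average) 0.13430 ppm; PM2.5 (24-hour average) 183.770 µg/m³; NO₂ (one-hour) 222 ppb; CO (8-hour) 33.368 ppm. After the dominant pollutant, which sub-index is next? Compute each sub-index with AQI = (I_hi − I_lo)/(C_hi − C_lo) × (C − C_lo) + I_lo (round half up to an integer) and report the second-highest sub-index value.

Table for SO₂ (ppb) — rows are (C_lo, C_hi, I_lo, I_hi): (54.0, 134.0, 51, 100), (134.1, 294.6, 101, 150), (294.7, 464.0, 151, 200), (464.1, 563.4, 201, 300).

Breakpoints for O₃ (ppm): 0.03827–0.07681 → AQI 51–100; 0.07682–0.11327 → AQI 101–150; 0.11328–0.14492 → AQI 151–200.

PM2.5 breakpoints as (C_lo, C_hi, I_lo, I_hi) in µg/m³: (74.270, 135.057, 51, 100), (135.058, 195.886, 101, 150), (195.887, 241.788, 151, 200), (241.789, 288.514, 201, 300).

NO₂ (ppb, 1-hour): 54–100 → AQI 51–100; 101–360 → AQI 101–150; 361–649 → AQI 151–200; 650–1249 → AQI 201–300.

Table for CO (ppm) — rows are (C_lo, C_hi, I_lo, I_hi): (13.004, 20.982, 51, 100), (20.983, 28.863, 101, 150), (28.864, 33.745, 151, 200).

184

SO₂: row 54.0–134.0 (AQI 51–100). (100−51)·(122.1−54.0)/(134.0−54.0) + 51 = 49·68.1/80.0 + 51 ≈ 92.71 → 93.
O₃: 0.13430 lies in 0.11328–0.14492, so I_lo=151, I_hi=200, C_lo=0.11328, C_hi=0.14492.
(200−151)/(0.14492−0.11328) × (0.13430−0.11328) + 151 = 49/0.03164 × 0.02102 + 151 ≈ 183.55 → 184.
PM2.5 183.770: bracket 135.058–195.886 → index 101–150; slope 49/60.828, offset 48.712.
AQI = 101 + 49/60.828·48.712 ≈ 140.24 ⇒ 140.
NO₂ 222: bracket 101–360 → index 101–150; slope 49/259, offset 121.
AQI = 101 + 49/259·121 ≈ 123.89 ⇒ 124.
CO: 33.368 lies in 28.864–33.745, so I_lo=151, I_hi=200, C_lo=28.864, C_hi=33.745.
(200−151)/(33.745−28.864) × (33.368−28.864) + 151 = 49/4.881 × 4.504 + 151 ≈ 196.22 → 196.
Sub-indices: SO₂→93, O₃→184, PM2.5→140, NO₂→124, CO→196. Ranked high→low: 196, 184, 140, 124, 93. Second-highest sub-index = 184.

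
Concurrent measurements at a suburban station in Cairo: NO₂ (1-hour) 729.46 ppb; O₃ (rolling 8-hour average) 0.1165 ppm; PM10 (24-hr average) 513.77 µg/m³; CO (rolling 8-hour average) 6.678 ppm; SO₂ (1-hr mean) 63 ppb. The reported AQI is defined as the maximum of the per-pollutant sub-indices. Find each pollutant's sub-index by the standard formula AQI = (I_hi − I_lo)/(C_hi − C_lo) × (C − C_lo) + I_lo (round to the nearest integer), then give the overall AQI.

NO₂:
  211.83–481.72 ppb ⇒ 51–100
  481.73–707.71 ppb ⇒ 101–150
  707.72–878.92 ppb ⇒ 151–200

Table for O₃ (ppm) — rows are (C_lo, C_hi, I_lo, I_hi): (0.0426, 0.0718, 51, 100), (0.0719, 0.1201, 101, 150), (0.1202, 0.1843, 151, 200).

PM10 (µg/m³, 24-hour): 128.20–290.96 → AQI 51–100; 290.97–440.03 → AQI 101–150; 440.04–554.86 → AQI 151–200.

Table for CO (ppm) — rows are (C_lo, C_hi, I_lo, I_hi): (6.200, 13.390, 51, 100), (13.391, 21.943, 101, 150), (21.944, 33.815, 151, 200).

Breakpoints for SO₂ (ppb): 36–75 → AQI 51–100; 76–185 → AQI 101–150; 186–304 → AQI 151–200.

NO₂: row 707.72–878.92 (AQI 151–200). (200−151)·(729.46−707.72)/(878.92−707.72) + 151 = 49·21.74/171.20 + 151 ≈ 157.22 → 157.
O₃: row 0.0719–0.1201 (AQI 101–150). (150−101)·(0.1165−0.0719)/(0.1201−0.0719) + 101 = 49·0.0446/0.0482 + 101 ≈ 146.34 → 146.
PM10: 513.77 lies in 440.04–554.86, so I_lo=151, I_hi=200, C_lo=440.04, C_hi=554.86.
(200−151)/(554.86−440.04) × (513.77−440.04) + 151 = 49/114.82 × 73.73 + 151 ≈ 182.46 → 182.
CO: row 6.200–13.390 (AQI 51–100). (100−51)·(6.678−6.200)/(13.390−6.200) + 51 = 49·0.478/7.190 + 51 ≈ 54.26 → 54.
SO₂: 63 ∈ [36, 75] ↔ index [51, 100].
51 + (63−36)·(100−51)/(75−36) = 51 + 27·49/39 ≈ 84.92, so AQI = 85.
Sub-indices: NO₂→157, O₃→146, PM10→182, CO→54, SO₂→85. Overall AQI = max = 182; dominant pollutant is PM10.

182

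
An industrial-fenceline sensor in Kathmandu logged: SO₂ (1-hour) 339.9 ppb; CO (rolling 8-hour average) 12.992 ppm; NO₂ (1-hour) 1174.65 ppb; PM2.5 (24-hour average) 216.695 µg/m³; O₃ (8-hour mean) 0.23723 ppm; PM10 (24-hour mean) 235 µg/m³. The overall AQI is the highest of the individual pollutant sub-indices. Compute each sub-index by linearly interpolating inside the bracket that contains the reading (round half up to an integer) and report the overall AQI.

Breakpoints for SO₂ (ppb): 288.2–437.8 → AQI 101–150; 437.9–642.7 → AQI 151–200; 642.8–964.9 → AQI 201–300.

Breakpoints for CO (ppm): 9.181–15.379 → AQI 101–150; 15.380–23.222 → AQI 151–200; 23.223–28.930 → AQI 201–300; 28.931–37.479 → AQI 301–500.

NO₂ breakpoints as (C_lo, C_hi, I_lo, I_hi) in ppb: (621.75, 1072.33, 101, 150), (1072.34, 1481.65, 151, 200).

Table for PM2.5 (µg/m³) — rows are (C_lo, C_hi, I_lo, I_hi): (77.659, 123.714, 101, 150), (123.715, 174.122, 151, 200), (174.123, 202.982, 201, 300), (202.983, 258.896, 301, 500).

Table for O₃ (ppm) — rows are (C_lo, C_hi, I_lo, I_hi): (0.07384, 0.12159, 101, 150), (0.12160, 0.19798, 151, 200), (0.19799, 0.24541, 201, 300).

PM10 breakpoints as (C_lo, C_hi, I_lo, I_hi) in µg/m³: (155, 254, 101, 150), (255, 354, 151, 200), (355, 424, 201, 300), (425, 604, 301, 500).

350

SO₂: row 288.2–437.8 (AQI 101–150). (150−101)·(339.9−288.2)/(437.8−288.2) + 101 = 49·51.7/149.6 + 101 ≈ 117.93 → 118.
CO: 12.992 ∈ [9.181, 15.379] ↔ index [101, 150].
101 + (12.992−9.181)·(150−101)/(15.379−9.181) = 101 + 3.811·49/6.198 ≈ 131.13, so AQI = 131.
NO₂: 1174.65 lies in 1072.34–1481.65, so I_lo=151, I_hi=200, C_lo=1072.34, C_hi=1481.65.
(200−151)/(1481.65−1072.34) × (1174.65−1072.34) + 151 = 49/409.31 × 102.31 + 151 ≈ 163.25 → 163.
PM2.5: 216.695 ∈ [202.983, 258.896] ↔ index [301, 500].
301 + (216.695−202.983)·(500−301)/(258.896−202.983) = 301 + 13.712·199/55.913 ≈ 349.80, so AQI = 350.
O₃: row 0.19799–0.24541 (AQI 201–300). (300−201)·(0.23723−0.19799)/(0.24541−0.19799) + 201 = 99·0.03924/0.04742 + 201 ≈ 282.92 → 283.
PM10: 235 ∈ [155, 254] ↔ index [101, 150].
101 + (235−155)·(150−101)/(254−155) = 101 + 80·49/99 ≈ 140.60, so AQI = 141.
Sub-indices: SO₂→118, CO→131, NO₂→163, PM2.5→350, O₃→283, PM10→141. Overall AQI = max = 350; dominant pollutant is PM2.5.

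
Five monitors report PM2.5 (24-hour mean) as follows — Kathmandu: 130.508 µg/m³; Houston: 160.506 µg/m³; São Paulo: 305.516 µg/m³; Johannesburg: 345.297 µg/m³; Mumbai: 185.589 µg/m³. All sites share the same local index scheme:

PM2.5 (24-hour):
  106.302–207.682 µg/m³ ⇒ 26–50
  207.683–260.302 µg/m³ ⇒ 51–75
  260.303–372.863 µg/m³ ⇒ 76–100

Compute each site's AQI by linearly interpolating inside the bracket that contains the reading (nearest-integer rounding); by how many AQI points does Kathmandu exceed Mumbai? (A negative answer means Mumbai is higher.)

Kathmandu: 130.508 lies in 106.302–207.682, so I_lo=26, I_hi=50, C_lo=106.302, C_hi=207.682.
(50−26)/(207.682−106.302) × (130.508−106.302) + 26 = 24/101.380 × 24.206 + 26 ≈ 31.73 → 32.
Houston: 160.506 ∈ [106.302, 207.682] ↔ index [26, 50].
26 + (160.506−106.302)·(50−26)/(207.682−106.302) = 26 + 54.204·24/101.380 ≈ 38.83, so AQI = 39.
São Paulo 305.516: bracket 260.303–372.863 → index 76–100; slope 24/112.560, offset 45.213.
AQI = 76 + 24/112.560·45.213 ≈ 85.64 ⇒ 86.
Johannesburg: row 260.303–372.863 (AQI 76–100). (100−76)·(345.297−260.303)/(372.863−260.303) + 76 = 24·84.994/112.560 + 76 ≈ 94.12 → 94.
Mumbai: row 106.302–207.682 (AQI 26–50). (50−26)·(185.589−106.302)/(207.682−106.302) + 26 = 24·79.287/101.380 + 26 ≈ 44.77 → 45.
AQIs: Kathmandu=32, Houston=39, São Paulo=86, Johannesburg=94, Mumbai=45. Kathmandu (32) − Mumbai (45) = -13.

-13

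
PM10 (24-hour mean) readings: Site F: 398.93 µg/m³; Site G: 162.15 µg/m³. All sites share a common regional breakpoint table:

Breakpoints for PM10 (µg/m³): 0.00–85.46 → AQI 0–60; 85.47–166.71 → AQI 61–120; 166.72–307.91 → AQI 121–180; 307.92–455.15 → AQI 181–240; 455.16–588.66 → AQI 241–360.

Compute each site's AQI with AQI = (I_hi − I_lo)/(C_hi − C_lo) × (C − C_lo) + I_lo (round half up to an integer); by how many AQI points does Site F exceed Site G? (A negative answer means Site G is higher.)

Site F: row 307.92–455.15 (AQI 181–240). (240−181)·(398.93−307.92)/(455.15−307.92) + 181 = 59·91.01/147.23 + 181 ≈ 217.47 → 217.
Site G: 162.15 ∈ [85.47, 166.71] ↔ index [61, 120].
61 + (162.15−85.47)·(120−61)/(166.71−85.47) = 61 + 76.68·59/81.24 ≈ 116.69, so AQI = 117.
AQIs: Site F=217, Site G=117. Site F (217) − Site G (117) = 100.

100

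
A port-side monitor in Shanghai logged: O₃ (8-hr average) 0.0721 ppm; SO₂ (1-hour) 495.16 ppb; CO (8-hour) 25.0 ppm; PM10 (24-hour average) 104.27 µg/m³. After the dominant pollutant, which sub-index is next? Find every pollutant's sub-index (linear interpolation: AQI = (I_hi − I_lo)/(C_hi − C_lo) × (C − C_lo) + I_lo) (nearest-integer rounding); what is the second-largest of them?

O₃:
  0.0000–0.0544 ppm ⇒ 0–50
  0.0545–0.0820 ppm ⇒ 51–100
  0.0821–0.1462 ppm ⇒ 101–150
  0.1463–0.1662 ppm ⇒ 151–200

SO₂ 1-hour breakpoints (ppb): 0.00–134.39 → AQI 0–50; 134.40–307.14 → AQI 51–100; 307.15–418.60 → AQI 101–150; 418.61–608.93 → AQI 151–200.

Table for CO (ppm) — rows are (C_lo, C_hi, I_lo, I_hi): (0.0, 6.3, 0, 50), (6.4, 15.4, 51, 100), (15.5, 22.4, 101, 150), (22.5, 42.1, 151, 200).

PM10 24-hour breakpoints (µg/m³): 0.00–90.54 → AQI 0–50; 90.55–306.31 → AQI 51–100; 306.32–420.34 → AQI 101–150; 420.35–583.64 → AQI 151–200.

O₃: 0.0721 lies in 0.0545–0.0820, so I_lo=51, I_hi=100, C_lo=0.0545, C_hi=0.0820.
(100−51)/(0.0820−0.0545) × (0.0721−0.0545) + 51 = 49/0.0275 × 0.0176 + 51 ≈ 82.36 → 82.
SO₂: 495.16 ∈ [418.61, 608.93] ↔ index [151, 200].
151 + (495.16−418.61)·(200−151)/(608.93−418.61) = 151 + 76.55·49/190.32 ≈ 170.71, so AQI = 171.
CO 25.0: bracket 22.5–42.1 → index 151–200; slope 49/19.6, offset 2.5.
AQI = 151 + 49/19.6·2.5 ≈ 157.25 ⇒ 157.
PM10: 104.27 ∈ [90.55, 306.31] ↔ index [51, 100].
51 + (104.27−90.55)·(100−51)/(306.31−90.55) = 51 + 13.72·49/215.76 ≈ 54.12, so AQI = 54.
Sub-indices: O₃→82, SO₂→171, CO→157, PM10→54. Ranked high→low: 171, 157, 82, 54. Second-highest sub-index = 157.

157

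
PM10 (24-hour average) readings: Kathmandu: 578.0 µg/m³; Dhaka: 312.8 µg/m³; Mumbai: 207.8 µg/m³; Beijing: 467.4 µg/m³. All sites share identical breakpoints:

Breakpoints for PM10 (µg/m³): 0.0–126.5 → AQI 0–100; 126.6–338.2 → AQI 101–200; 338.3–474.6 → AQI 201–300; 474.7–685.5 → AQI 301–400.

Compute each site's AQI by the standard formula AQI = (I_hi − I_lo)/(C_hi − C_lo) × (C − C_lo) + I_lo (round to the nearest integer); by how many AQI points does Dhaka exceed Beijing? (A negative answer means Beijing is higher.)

Kathmandu: 578.0 lies in 474.7–685.5, so I_lo=301, I_hi=400, C_lo=474.7, C_hi=685.5.
(400−301)/(685.5−474.7) × (578.0−474.7) + 301 = 99/210.8 × 103.3 + 301 ≈ 349.51 → 350.
Dhaka: 312.8 lies in 126.6–338.2, so I_lo=101, I_hi=200, C_lo=126.6, C_hi=338.2.
(200−101)/(338.2−126.6) × (312.8−126.6) + 101 = 99/211.6 × 186.2 + 101 ≈ 188.12 → 188.
Mumbai: 207.8 ∈ [126.6, 338.2] ↔ index [101, 200].
101 + (207.8−126.6)·(200−101)/(338.2−126.6) = 101 + 81.2·99/211.6 ≈ 138.99, so AQI = 139.
Beijing 467.4: bracket 338.3–474.6 → index 201–300; slope 99/136.3, offset 129.1.
AQI = 201 + 99/136.3·129.1 ≈ 294.77 ⇒ 295.
AQIs: Kathmandu=350, Dhaka=188, Mumbai=139, Beijing=295. Dhaka (188) − Beijing (295) = -107.

-107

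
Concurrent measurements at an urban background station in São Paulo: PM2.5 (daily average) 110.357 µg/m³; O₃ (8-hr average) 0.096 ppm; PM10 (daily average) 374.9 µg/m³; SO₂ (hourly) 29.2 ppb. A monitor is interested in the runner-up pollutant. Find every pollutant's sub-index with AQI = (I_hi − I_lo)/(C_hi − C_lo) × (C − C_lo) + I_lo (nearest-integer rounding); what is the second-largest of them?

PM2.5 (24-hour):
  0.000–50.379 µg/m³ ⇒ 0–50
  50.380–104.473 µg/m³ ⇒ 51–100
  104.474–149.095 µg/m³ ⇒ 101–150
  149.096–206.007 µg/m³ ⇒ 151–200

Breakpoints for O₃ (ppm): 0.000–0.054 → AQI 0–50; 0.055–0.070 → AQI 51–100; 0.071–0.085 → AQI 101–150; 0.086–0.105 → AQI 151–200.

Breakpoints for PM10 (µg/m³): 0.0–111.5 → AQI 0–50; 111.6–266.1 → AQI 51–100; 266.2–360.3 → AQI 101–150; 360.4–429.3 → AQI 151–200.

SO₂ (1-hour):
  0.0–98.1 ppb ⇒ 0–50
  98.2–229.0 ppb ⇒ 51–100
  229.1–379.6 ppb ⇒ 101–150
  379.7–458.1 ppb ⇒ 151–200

PM2.5 110.357: bracket 104.474–149.095 → index 101–150; slope 49/44.621, offset 5.883.
AQI = 101 + 49/44.621·5.883 ≈ 107.46 ⇒ 107.
O₃: 0.096 lies in 0.086–0.105, so I_lo=151, I_hi=200, C_lo=0.086, C_hi=0.105.
(200−151)/(0.105−0.086) × (0.096−0.086) + 151 = 49/0.019 × 0.010 + 151 ≈ 176.79 → 177.
PM10: 374.9 lies in 360.4–429.3, so I_lo=151, I_hi=200, C_lo=360.4, C_hi=429.3.
(200−151)/(429.3−360.4) × (374.9−360.4) + 151 = 49/68.9 × 14.5 + 151 ≈ 161.31 → 161.
SO₂: row 0.0–98.1 (AQI 0–50). (50−0)·(29.2−0.0)/(98.1−0.0) + 0 = 50·29.2/98.1 + 0 ≈ 14.88 → 15.
Sub-indices: PM2.5→107, O₃→177, PM10→161, SO₂→15. Ranked high→low: 177, 161, 107, 15. Second-highest sub-index = 161.

161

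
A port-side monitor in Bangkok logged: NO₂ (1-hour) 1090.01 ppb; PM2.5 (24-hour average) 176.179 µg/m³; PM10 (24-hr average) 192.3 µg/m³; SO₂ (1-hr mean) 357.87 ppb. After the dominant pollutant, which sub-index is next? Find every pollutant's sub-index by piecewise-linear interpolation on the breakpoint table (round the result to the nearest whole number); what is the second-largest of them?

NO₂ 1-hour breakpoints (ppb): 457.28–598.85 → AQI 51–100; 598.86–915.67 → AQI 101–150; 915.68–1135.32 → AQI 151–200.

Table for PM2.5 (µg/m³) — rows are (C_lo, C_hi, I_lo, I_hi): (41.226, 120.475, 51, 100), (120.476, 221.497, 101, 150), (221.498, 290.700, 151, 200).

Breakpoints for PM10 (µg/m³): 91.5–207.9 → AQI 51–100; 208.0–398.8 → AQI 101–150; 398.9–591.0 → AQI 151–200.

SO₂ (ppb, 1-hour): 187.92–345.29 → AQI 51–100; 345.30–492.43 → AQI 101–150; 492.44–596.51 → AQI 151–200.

128

NO₂: row 915.68–1135.32 (AQI 151–200). (200−151)·(1090.01−915.68)/(1135.32−915.68) + 151 = 49·174.33/219.64 + 151 ≈ 189.89 → 190.
PM2.5: row 120.476–221.497 (AQI 101–150). (150−101)·(176.179−120.476)/(221.497−120.476) + 101 = 49·55.703/101.021 + 101 ≈ 128.02 → 128.
PM10: 192.3 lies in 91.5–207.9, so I_lo=51, I_hi=100, C_lo=91.5, C_hi=207.9.
(100−51)/(207.9−91.5) × (192.3−91.5) + 51 = 49/116.4 × 100.8 + 51 ≈ 93.43 → 93.
SO₂: 357.87 lies in 345.30–492.43, so I_lo=101, I_hi=150, C_lo=345.30, C_hi=492.43.
(150−101)/(492.43−345.30) × (357.87−345.30) + 101 = 49/147.13 × 12.57 + 101 ≈ 105.19 → 105.
Sub-indices: NO₂→190, PM2.5→128, PM10→93, SO₂→105. Ranked high→low: 190, 128, 105, 93. Second-highest sub-index = 128.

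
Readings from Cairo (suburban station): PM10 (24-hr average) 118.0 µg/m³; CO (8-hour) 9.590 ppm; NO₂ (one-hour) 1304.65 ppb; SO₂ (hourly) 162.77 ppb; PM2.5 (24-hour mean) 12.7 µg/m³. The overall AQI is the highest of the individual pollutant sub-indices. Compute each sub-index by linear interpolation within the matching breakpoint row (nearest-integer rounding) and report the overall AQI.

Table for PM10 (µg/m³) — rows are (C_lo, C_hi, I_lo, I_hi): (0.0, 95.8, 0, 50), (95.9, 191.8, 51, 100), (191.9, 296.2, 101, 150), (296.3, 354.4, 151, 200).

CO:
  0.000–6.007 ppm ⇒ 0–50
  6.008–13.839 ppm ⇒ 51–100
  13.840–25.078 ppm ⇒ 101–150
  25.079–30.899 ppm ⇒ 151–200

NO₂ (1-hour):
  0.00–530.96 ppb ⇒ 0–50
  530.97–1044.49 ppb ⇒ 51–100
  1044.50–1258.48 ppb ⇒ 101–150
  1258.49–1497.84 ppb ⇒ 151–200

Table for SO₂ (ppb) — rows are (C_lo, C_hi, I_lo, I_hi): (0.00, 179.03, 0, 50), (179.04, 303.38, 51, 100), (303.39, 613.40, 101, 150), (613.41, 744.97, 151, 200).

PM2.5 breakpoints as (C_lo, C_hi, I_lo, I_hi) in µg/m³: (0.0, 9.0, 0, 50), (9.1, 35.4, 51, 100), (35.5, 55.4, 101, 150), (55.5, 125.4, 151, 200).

160

PM10: row 95.9–191.8 (AQI 51–100). (100−51)·(118.0−95.9)/(191.8−95.9) + 51 = 49·22.1/95.9 + 51 ≈ 62.29 → 62.
CO: row 6.008–13.839 (AQI 51–100). (100−51)·(9.590−6.008)/(13.839−6.008) + 51 = 49·3.582/7.831 + 51 ≈ 73.41 → 73.
NO₂ 1304.65: bracket 1258.49–1497.84 → index 151–200; slope 49/239.35, offset 46.16.
AQI = 151 + 49/239.35·46.16 ≈ 160.45 ⇒ 160.
SO₂: 162.77 ∈ [0.00, 179.03] ↔ index [0, 50].
0 + (162.77−0.00)·(50−0)/(179.03−0.00) = 0 + 162.77·50/179.03 ≈ 45.46, so AQI = 45.
PM2.5: row 9.1–35.4 (AQI 51–100). (100−51)·(12.7−9.1)/(35.4−9.1) + 51 = 49·3.6/26.3 + 51 ≈ 57.71 → 58.
Sub-indices: PM10→62, CO→73, NO₂→160, SO₂→45, PM2.5→58. Overall AQI = max = 160; dominant pollutant is NO₂.
AQI 160: Unhealthy.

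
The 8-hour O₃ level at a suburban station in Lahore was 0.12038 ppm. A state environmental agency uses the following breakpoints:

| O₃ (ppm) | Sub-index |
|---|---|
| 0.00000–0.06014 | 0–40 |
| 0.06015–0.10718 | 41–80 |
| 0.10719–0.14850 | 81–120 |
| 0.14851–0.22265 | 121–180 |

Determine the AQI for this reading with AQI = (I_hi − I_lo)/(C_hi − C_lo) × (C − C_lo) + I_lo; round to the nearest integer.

93

O₃: 0.12038 ∈ [0.10719, 0.14850] ↔ index [81, 120].
81 + (0.12038−0.10719)·(120−81)/(0.14850−0.10719) = 81 + 0.01319·39/0.04131 ≈ 93.45, so AQI = 93.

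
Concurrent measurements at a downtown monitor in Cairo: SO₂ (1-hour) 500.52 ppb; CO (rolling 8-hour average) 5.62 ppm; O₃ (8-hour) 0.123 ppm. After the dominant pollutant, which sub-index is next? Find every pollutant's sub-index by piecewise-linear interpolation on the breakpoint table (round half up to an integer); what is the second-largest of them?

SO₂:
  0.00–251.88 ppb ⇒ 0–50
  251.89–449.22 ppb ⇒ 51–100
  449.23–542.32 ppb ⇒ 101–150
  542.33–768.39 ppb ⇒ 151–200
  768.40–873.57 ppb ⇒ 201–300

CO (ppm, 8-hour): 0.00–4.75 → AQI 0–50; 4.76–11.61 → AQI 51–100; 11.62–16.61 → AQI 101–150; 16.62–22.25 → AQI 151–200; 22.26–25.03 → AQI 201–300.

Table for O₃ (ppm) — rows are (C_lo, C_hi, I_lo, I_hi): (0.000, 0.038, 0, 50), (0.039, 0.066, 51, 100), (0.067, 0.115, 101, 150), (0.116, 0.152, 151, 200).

SO₂: 500.52 lies in 449.23–542.32, so I_lo=101, I_hi=150, C_lo=449.23, C_hi=542.32.
(150−101)/(542.32−449.23) × (500.52−449.23) + 101 = 49/93.09 × 51.29 + 101 ≈ 128.00 → 128.
CO: 5.62 lies in 4.76–11.61, so I_lo=51, I_hi=100, C_lo=4.76, C_hi=11.61.
(100−51)/(11.61−4.76) × (5.62−4.76) + 51 = 49/6.85 × 0.86 + 51 ≈ 57.15 → 57.
O₃: 0.123 lies in 0.116–0.152, so I_lo=151, I_hi=200, C_lo=0.116, C_hi=0.152.
(200−151)/(0.152−0.116) × (0.123−0.116) + 151 = 49/0.036 × 0.007 + 151 ≈ 160.53 → 161.
Sub-indices: SO₂→128, CO→57, O₃→161. Ranked high→low: 161, 128, 57. Second-highest sub-index = 128.

128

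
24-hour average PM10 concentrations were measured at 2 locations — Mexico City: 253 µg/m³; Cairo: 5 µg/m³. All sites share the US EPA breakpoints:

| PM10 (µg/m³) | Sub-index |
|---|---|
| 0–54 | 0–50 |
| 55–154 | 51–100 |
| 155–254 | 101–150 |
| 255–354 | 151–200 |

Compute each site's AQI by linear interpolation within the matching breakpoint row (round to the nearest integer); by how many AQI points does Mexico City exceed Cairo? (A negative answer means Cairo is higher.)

145

Mexico City: row 155–254 (AQI 101–150). (150−101)·(253−155)/(254−155) + 101 = 49·98/99 + 101 ≈ 149.51 → 150.
Cairo: 5 lies in 0–54, so I_lo=0, I_hi=50, C_lo=0, C_hi=54.
(50−0)/(54−0) × (5−0) + 0 = 50/54 × 5 + 0 ≈ 4.63 → 5.
AQIs: Mexico City=150, Cairo=5. Mexico City (150) − Cairo (5) = 145.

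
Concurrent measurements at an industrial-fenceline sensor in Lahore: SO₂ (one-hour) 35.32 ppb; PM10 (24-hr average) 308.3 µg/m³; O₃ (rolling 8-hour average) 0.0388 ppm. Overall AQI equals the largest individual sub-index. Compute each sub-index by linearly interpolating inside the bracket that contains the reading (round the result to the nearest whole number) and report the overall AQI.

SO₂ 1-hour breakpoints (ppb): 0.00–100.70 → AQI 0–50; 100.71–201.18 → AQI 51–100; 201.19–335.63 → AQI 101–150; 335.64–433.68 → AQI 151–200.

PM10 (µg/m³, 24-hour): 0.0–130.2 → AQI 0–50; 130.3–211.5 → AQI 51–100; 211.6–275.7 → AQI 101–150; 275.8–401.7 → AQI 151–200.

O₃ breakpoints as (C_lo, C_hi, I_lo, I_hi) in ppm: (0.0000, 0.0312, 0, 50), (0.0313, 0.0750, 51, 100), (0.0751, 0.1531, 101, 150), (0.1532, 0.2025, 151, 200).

SO₂: 35.32 lies in 0.00–100.70, so I_lo=0, I_hi=50, C_lo=0.00, C_hi=100.70.
(50−0)/(100.70−0.00) × (35.32−0.00) + 0 = 50/100.70 × 35.32 + 0 ≈ 17.54 → 18.
PM10: 308.3 ∈ [275.8, 401.7] ↔ index [151, 200].
151 + (308.3−275.8)·(200−151)/(401.7−275.8) = 151 + 32.5·49/125.9 ≈ 163.65, so AQI = 164.
O₃: 0.0388 lies in 0.0313–0.0750, so I_lo=51, I_hi=100, C_lo=0.0313, C_hi=0.0750.
(100−51)/(0.0750−0.0313) × (0.0388−0.0313) + 51 = 49/0.0437 × 0.0075 + 51 ≈ 59.41 → 59.
Sub-indices: SO₂→18, PM10→164, O₃→59. Overall AQI = max = 164; dominant pollutant is PM10.

164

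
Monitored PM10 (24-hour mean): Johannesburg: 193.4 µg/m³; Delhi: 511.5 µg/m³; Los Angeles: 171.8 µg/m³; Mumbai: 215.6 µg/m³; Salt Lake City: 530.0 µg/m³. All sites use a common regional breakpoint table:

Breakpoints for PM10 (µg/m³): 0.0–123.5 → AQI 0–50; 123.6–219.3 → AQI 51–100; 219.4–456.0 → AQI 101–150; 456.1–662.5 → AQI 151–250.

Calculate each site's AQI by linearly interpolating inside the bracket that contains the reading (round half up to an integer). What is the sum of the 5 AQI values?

Johannesburg: 193.4 ∈ [123.6, 219.3] ↔ index [51, 100].
51 + (193.4−123.6)·(100−51)/(219.3−123.6) = 51 + 69.8·49/95.7 ≈ 86.74, so AQI = 87.
Delhi: 511.5 lies in 456.1–662.5, so I_lo=151, I_hi=250, C_lo=456.1, C_hi=662.5.
(250−151)/(662.5−456.1) × (511.5−456.1) + 151 = 99/206.4 × 55.4 + 151 ≈ 177.57 → 178.
Los Angeles: 171.8 lies in 123.6–219.3, so I_lo=51, I_hi=100, C_lo=123.6, C_hi=219.3.
(100−51)/(219.3−123.6) × (171.8−123.6) + 51 = 49/95.7 × 48.2 + 51 ≈ 75.68 → 76.
Mumbai 215.6: bracket 123.6–219.3 → index 51–100; slope 49/95.7, offset 92.0.
AQI = 51 + 49/95.7·92.0 ≈ 98.11 ⇒ 98.
Salt Lake City: 530.0 lies in 456.1–662.5, so I_lo=151, I_hi=250, C_lo=456.1, C_hi=662.5.
(250−151)/(662.5−456.1) × (530.0−456.1) + 151 = 99/206.4 × 73.9 + 151 ≈ 186.45 → 186.
AQIs: Johannesburg=87, Delhi=178, Los Angeles=76, Mumbai=98, Salt Lake City=186. Sum = 87 + 178 + 76 + 98 + 186 = 625.

625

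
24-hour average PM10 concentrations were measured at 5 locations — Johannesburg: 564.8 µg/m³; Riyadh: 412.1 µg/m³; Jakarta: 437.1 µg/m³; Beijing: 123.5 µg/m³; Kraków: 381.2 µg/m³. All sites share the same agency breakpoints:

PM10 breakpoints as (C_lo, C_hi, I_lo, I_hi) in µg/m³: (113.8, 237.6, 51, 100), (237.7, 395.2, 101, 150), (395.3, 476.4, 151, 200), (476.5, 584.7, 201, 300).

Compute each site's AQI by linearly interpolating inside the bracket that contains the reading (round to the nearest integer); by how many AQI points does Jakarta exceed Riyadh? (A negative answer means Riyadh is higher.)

Johannesburg: row 476.5–584.7 (AQI 201–300). (300−201)·(564.8−476.5)/(584.7−476.5) + 201 = 99·88.3/108.2 + 201 ≈ 281.79 → 282.
Riyadh: 412.1 ∈ [395.3, 476.4] ↔ index [151, 200].
151 + (412.1−395.3)·(200−151)/(476.4−395.3) = 151 + 16.8·49/81.1 ≈ 161.15, so AQI = 161.
Jakarta: 437.1 lies in 395.3–476.4, so I_lo=151, I_hi=200, C_lo=395.3, C_hi=476.4.
(200−151)/(476.4−395.3) × (437.1−395.3) + 151 = 49/81.1 × 41.8 + 151 ≈ 176.26 → 176.
Beijing 123.5: bracket 113.8–237.6 → index 51–100; slope 49/123.8, offset 9.7.
AQI = 51 + 49/123.8·9.7 ≈ 54.84 ⇒ 55.
Kraków 381.2: bracket 237.7–395.2 → index 101–150; slope 49/157.5, offset 143.5.
AQI = 101 + 49/157.5·143.5 ≈ 145.64 ⇒ 146.
AQIs: Johannesburg=282, Riyadh=161, Jakarta=176, Beijing=55, Kraków=146. Jakarta (176) − Riyadh (161) = 15.

15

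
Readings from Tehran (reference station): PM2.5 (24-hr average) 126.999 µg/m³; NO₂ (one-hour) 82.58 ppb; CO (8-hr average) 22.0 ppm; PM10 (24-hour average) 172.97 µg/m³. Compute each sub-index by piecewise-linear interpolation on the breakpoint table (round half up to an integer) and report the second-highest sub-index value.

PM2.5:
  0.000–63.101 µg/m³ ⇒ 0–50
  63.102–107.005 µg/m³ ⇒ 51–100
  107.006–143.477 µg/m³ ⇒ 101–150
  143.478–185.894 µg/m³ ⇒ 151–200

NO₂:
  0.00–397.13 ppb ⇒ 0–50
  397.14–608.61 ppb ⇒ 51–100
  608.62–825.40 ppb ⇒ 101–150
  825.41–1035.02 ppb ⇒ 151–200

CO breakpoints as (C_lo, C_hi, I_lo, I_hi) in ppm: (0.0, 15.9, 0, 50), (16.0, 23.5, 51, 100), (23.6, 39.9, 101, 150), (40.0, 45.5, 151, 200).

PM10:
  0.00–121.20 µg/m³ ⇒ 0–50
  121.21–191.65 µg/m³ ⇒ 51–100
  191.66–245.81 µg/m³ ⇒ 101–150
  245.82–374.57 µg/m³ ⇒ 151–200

PM2.5: 126.999 ∈ [107.006, 143.477] ↔ index [101, 150].
101 + (126.999−107.006)·(150−101)/(143.477−107.006) = 101 + 19.993·49/36.471 ≈ 127.86, so AQI = 128.
NO₂: 82.58 ∈ [0.00, 397.13] ↔ index [0, 50].
0 + (82.58−0.00)·(50−0)/(397.13−0.00) = 0 + 82.58·50/397.13 ≈ 10.40, so AQI = 10.
CO: 22.0 ∈ [16.0, 23.5] ↔ index [51, 100].
51 + (22.0−16.0)·(100−51)/(23.5−16.0) = 51 + 6.0·49/7.5 ≈ 90.20, so AQI = 90.
PM10: row 121.21–191.65 (AQI 51–100). (100−51)·(172.97−121.21)/(191.65−121.21) + 51 = 49·51.76/70.44 + 51 ≈ 87.01 → 87.
Sub-indices: PM2.5→128, NO₂→10, CO→90, PM10→87. Ranked high→low: 128, 90, 87, 10. Second-highest sub-index = 90.

90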